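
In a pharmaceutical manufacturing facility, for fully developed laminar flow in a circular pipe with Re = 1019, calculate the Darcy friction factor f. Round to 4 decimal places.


f = 64 / Re
f = 64 / 1019
f = 0.0628


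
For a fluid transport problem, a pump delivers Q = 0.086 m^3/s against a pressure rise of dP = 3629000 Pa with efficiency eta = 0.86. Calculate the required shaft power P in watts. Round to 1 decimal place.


P = Q * dP / eta
P = 0.086 * 3629000 / 0.86
P = 312094.0 / 0.86
P = 362900.0 W


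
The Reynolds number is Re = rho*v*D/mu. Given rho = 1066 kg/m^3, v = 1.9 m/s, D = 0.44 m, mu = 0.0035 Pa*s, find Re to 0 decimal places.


Re = rho * v * D / mu
Re = 1066 * 1.9 * 0.44 / 0.0035
Re = 891.176 / 0.0035
Re = 254622


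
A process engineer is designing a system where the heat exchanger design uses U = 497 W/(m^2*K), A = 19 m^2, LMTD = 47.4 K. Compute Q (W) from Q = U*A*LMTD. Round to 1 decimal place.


Q = U * A * LMTD
Q = 497 * 19 * 47.4
Q = 447598.2 W


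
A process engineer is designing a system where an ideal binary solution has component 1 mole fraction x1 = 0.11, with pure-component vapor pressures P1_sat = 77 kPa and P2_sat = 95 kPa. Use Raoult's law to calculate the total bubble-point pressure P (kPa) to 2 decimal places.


P = x1*P1_sat + x2*P2_sat
x2 = 1 - x1 = 1 - 0.11 = 0.89
P = 0.11*77 + 0.89*95
P = 8.47 + 84.55
P = 93.02 kPa


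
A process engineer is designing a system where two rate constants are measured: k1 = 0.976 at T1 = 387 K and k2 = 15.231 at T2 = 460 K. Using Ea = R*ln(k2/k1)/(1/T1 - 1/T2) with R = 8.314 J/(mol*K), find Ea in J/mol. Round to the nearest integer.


Ea = R * ln(k2/k1) / (1/T1 - 1/T2)
ln(k2/k1) = ln(15.231/0.976) = 2.7476255
1/T1 - 1/T2 = 1/387 - 1/460 = 0.000410066285
Ea = 8.314 * 2.7476255 / 0.000410066285
Ea = 55707 J/mol


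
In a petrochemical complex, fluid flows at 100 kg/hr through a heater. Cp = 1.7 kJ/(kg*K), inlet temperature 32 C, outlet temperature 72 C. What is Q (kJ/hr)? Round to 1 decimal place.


Q = m_dot * Cp * (T2 - T1)
Q = 100 * 1.7 * (72 - 32)
Q = 100 * 1.7 * 40
Q = 6800.0 kJ/hr


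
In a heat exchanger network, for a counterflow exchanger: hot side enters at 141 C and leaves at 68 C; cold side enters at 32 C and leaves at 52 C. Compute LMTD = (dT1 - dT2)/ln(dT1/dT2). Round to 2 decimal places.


dT1 = Th_in - Tc_out = 141 - 52 = 89
dT2 = Th_out - Tc_in = 68 - 32 = 36
LMTD = (dT1 - dT2) / ln(dT1/dT2)
LMTD = (89 - 36) / ln(89/36)
LMTD = 58.56 K


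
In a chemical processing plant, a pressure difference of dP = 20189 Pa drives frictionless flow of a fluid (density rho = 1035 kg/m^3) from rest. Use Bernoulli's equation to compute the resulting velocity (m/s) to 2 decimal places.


v = sqrt(2*dP/rho)
v = sqrt(2*20189/1035)
v = sqrt(39.01256)
v = 6.25 m/s


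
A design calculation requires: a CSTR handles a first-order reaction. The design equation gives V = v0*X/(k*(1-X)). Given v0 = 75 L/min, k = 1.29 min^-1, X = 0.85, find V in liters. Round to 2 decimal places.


V = v0 * X / (k * (1 - X))
V = 75 * 0.85 / (1.29 * (1 - 0.85))
V = 63.75 / (1.29 * 0.15)
V = 63.75 / 0.1935
V = 329.46 L


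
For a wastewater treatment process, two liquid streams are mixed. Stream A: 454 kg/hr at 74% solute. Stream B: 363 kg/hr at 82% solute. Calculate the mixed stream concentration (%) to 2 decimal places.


Mass balance on solute: F1*x1 + F2*x2 = F3*x3
F3 = F1 + F2 = 454 + 363 = 817 kg/hr
x3 = (F1*x1 + F2*x2)/F3
x3 = (454*0.74 + 363*0.82) / 817
x3 = 77.55%


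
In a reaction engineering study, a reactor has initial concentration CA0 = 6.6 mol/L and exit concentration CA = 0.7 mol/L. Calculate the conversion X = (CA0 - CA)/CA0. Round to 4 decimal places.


X = (CA0 - CA) / CA0
X = (6.6 - 0.7) / 6.6
X = 5.9 / 6.6
X = 0.8939


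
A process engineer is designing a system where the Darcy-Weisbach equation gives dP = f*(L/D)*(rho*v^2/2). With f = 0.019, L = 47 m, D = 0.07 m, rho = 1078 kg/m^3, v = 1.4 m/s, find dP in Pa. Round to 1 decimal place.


dP = f * (L/D) * (rho*v^2/2)
dP = 0.019 * (47/0.07) * (1078*1.4^2/2)
L/D = 671.42857143
rho*v^2/2 = 1078*1.96/2 = 1056.44
dP = 0.019 * 671.42857143 * 1056.44
dP = 13477.2 Pa


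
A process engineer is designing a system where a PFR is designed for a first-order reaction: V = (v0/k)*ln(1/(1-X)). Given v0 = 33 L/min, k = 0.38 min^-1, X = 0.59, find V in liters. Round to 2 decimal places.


V = (v0/k) * ln(1/(1-X))
V = (33/0.38) * ln(1/(1-0.59))
V = 86.842105 * ln(2.439024)
V = 86.842105 * 0.891598
V = 77.43 L


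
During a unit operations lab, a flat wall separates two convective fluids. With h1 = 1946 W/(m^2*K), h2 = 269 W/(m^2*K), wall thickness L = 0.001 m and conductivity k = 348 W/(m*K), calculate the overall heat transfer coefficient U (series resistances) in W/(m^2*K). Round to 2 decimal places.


1/U = 1/h1 + L/k + 1/h2
1/U = 1/1946 + 0.001/348 + 1/269
1/U = 0.0005138746 + 2.8736e-06 + 0.0037174721
1/U = 0.0042342203
U = 236.17 W/(m^2*K)


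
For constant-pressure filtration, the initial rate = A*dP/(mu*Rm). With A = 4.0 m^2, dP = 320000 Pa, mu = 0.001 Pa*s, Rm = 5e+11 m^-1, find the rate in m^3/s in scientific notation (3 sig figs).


rate = A * dP / (mu * Rm)
rate = 4.0 * 320000 / (0.001 * 5e+11)
rate = 1280000.0 / 5.000e+08
rate = 2.56e-03 m^3/s


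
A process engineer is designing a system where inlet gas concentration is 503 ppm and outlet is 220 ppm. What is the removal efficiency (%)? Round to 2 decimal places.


Efficiency = (G_in - G_out) / G_in * 100%
Efficiency = (503 - 220) / 503 * 100
Efficiency = 283 / 503 * 100
Efficiency = 56.26%


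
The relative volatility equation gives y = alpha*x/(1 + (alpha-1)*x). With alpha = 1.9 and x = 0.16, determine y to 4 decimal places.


y = alpha*x / (1 + (alpha-1)*x)
y = 1.9*0.16 / (1 + (1.9-1)*0.16)
y = 0.304 / (1 + 0.144)
y = 0.304 / 1.144
y = 0.2657


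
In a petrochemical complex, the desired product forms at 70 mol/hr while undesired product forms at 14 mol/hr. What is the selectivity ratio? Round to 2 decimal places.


S = desired product rate / undesired product rate
S = 70 / 14
S = 5.00


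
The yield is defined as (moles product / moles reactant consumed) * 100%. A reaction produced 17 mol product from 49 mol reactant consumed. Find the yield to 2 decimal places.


Yield = (moles product / moles consumed) * 100%
Yield = (17 / 49) * 100
Yield = 0.3469 * 100
Yield = 34.69%


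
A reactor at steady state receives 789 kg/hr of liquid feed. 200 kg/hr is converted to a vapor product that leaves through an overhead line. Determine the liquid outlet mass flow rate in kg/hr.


Steady-state mass balance on the main outlet: F_out = F_in - F_removed
F_out = 789 - 200
F_out = 589 kg/hr


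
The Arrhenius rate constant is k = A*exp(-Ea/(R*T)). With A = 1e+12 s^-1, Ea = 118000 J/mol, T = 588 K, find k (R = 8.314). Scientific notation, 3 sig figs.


k = A * exp(-Ea/(R*T))
k = 1e+12 * exp(-118000 / (8.314 * 588))
k = 1e+12 * exp(-24.137632)
k = 3.29e+01


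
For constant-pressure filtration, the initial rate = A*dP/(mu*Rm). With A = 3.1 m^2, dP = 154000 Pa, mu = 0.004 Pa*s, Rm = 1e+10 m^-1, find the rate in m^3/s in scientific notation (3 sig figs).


rate = A * dP / (mu * Rm)
rate = 3.1 * 154000 / (0.004 * 1e+10)
rate = 477400.0 / 4.000e+07
rate = 1.19e-02 m^3/s


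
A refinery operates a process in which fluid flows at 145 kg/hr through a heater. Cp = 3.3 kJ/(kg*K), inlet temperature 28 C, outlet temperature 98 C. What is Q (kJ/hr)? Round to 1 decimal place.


Q = m_dot * Cp * (T2 - T1)
Q = 145 * 3.3 * (98 - 28)
Q = 145 * 3.3 * 70
Q = 33495.0 kJ/hr


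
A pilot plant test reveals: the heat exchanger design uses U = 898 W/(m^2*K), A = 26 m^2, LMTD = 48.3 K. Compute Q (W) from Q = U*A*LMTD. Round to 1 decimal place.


Q = U * A * LMTD
Q = 898 * 26 * 48.3
Q = 1127708.4 W


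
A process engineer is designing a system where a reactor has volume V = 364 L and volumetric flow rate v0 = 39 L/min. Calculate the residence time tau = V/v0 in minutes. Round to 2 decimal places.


tau = V / v0
tau = 364 / 39
tau = 9.33 min


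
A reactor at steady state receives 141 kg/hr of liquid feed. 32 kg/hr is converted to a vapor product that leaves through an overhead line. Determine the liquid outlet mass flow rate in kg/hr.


Steady-state mass balance on the main outlet: F_out = F_in - F_removed
F_out = 141 - 32
F_out = 109 kg/hr


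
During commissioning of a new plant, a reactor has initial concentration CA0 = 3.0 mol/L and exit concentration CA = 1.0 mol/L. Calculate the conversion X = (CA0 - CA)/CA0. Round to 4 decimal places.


X = (CA0 - CA) / CA0
X = (3.0 - 1.0) / 3.0
X = 2.0 / 3.0
X = 0.6667


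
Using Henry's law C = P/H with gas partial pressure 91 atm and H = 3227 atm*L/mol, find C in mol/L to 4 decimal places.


C = P / H
C = 91 / 3227
C = 0.0282 mol/L


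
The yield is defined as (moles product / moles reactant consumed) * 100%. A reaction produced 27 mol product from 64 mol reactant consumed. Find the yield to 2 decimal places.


Yield = (moles product / moles consumed) * 100%
Yield = (27 / 64) * 100
Yield = 0.4219 * 100
Yield = 42.19%


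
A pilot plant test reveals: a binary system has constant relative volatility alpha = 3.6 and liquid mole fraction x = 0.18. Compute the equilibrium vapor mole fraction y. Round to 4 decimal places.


y = alpha*x / (1 + (alpha-1)*x)
y = 3.6*0.18 / (1 + (3.6-1)*0.18)
y = 0.648 / (1 + 0.468)
y = 0.648 / 1.468
y = 0.4414


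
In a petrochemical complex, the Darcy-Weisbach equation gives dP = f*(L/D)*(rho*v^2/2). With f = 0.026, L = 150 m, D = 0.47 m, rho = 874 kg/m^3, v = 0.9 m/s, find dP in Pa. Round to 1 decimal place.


dP = f * (L/D) * (rho*v^2/2)
dP = 0.026 * (150/0.47) * (874*0.9^2/2)
L/D = 319.14893617
rho*v^2/2 = 874*0.81/2 = 353.97
dP = 0.026 * 319.14893617 * 353.97
dP = 2937.2 Pa


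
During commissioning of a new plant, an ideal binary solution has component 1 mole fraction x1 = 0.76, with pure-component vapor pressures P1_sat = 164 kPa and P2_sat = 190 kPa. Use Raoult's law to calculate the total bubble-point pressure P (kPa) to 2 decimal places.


P = x1*P1_sat + x2*P2_sat
x2 = 1 - x1 = 1 - 0.76 = 0.24
P = 0.76*164 + 0.24*190
P = 124.64 + 45.6
P = 170.24 kPa


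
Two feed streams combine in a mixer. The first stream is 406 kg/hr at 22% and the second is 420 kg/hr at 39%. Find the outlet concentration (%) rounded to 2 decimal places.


Mass balance on solute: F1*x1 + F2*x2 = F3*x3
F3 = F1 + F2 = 406 + 420 = 826 kg/hr
x3 = (F1*x1 + F2*x2)/F3
x3 = (406*0.22 + 420*0.39) / 826
x3 = 30.64%


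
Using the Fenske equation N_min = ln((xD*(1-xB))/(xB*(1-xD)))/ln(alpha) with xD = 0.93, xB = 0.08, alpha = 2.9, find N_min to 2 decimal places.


N_min = ln((xD*(1-xB))/(xB*(1-xD))) / ln(alpha)
Numerator inside ln: 0.8556 / 0.0056 = 152.785714
ln(152.785714) = 5.029036
ln(alpha) = ln(2.9) = 1.064711
N_min = 5.029036 / 1.064711 = 4.72


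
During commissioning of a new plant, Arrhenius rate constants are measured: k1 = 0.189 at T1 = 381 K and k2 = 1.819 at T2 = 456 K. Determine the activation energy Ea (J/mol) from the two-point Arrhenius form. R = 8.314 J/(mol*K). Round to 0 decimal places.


Ea = R * ln(k2/k1) / (1/T1 - 1/T2)
ln(k2/k1) = ln(1.819/0.189) = 2.2642952
1/T1 - 1/T2 = 1/381 - 1/456 = 0.00043168946
Ea = 8.314 * 2.2642952 / 0.00043168946
Ea = 43609 J/mol


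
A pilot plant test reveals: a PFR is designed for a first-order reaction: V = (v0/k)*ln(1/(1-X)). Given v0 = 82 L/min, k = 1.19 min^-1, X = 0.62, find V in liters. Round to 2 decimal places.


V = (v0/k) * ln(1/(1-X))
V = (82/1.19) * ln(1/(1-0.62))
V = 68.907563 * ln(2.631579)
V = 68.907563 * 0.967584
V = 66.67 L


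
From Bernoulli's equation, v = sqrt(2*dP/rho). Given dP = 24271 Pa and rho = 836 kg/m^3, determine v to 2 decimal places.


v = sqrt(2*dP/rho)
v = sqrt(2*24271/836)
v = sqrt(58.064593)
v = 7.62 m/s


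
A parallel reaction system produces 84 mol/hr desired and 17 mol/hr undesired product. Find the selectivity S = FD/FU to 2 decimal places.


S = desired product rate / undesired product rate
S = 84 / 17
S = 4.94


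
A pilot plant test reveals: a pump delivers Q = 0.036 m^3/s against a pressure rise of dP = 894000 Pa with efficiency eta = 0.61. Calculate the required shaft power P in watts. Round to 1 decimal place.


P = Q * dP / eta
P = 0.036 * 894000 / 0.61
P = 32184.0 / 0.61
P = 52760.7 W


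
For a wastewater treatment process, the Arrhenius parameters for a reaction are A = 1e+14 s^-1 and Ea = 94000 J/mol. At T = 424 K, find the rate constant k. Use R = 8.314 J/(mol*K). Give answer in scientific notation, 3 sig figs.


k = A * exp(-Ea/(R*T))
k = 1e+14 * exp(-94000 / (8.314 * 424))
k = 1e+14 * exp(-26.665638)
k = 2.63e+02


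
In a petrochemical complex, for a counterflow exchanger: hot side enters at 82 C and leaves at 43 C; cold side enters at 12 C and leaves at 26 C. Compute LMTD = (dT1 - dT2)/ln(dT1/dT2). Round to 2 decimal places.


dT1 = Th_in - Tc_out = 82 - 26 = 56
dT2 = Th_out - Tc_in = 43 - 12 = 31
LMTD = (dT1 - dT2) / ln(dT1/dT2)
LMTD = (56 - 31) / ln(56/31)
LMTD = 42.28 K


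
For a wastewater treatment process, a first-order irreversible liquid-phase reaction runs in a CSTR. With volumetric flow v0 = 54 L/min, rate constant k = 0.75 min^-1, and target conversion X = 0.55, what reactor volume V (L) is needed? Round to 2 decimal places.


V = v0 * X / (k * (1 - X))
V = 54 * 0.55 / (0.75 * (1 - 0.55))
V = 29.7 / (0.75 * 0.45)
V = 29.7 / 0.3375
V = 88.00 L


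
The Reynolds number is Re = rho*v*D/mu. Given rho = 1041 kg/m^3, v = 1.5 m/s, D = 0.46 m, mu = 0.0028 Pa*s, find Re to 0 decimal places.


Re = rho * v * D / mu
Re = 1041 * 1.5 * 0.46 / 0.0028
Re = 718.29 / 0.0028
Re = 256532


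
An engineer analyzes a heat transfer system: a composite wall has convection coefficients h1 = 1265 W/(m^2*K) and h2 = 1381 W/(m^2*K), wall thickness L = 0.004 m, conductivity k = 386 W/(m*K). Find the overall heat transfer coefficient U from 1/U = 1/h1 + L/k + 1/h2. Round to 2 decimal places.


1/U = 1/h1 + L/k + 1/h2
1/U = 1/1265 + 0.004/386 + 1/1381
1/U = 0.0007905138 + 1.03627e-05 + 0.000724113
1/U = 0.0015249895
U = 655.74 W/(m^2*K)


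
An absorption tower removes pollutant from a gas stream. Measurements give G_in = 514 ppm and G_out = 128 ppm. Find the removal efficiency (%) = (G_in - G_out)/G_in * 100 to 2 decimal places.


Efficiency = (G_in - G_out) / G_in * 100%
Efficiency = (514 - 128) / 514 * 100
Efficiency = 386 / 514 * 100
Efficiency = 75.10%


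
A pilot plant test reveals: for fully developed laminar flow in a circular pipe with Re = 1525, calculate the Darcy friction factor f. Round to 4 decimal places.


f = 64 / Re
f = 64 / 1525
f = 0.0420


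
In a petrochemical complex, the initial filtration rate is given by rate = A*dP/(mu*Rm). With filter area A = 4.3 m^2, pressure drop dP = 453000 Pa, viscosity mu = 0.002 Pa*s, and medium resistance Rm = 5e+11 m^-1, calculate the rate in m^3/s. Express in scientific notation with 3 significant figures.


rate = A * dP / (mu * Rm)
rate = 4.3 * 453000 / (0.002 * 5e+11)
rate = 1947900.0 / 1.000e+09
rate = 1.95e-03 m^3/s


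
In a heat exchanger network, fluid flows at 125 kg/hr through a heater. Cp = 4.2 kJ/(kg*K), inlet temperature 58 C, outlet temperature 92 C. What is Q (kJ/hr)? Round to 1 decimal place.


Q = m_dot * Cp * (T2 - T1)
Q = 125 * 4.2 * (92 - 58)
Q = 125 * 4.2 * 34
Q = 17850.0 kJ/hr


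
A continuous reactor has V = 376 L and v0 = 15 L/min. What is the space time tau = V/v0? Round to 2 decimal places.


tau = V / v0
tau = 376 / 15
tau = 25.07 min


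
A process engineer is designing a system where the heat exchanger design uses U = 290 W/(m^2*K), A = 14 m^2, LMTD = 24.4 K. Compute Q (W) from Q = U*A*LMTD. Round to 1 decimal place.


Q = U * A * LMTD
Q = 290 * 14 * 24.4
Q = 99064.0 W


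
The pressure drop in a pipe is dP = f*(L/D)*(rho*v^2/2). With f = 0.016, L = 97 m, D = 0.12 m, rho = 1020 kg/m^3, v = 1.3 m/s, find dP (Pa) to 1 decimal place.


dP = f * (L/D) * (rho*v^2/2)
dP = 0.016 * (97/0.12) * (1020*1.3^2/2)
L/D = 808.33333333
rho*v^2/2 = 1020*1.69/2 = 861.9
dP = 0.016 * 808.33333333 * 861.9
dP = 11147.2 Pa


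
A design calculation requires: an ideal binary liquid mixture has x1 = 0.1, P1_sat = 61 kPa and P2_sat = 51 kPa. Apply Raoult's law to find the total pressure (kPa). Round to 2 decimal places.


P = x1*P1_sat + x2*P2_sat
x2 = 1 - x1 = 1 - 0.1 = 0.9
P = 0.1*61 + 0.9*51
P = 6.1 + 45.9
P = 52.00 kPa


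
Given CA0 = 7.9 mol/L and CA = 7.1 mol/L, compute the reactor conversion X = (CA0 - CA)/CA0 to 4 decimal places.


X = (CA0 - CA) / CA0
X = (7.9 - 7.1) / 7.9
X = 0.8 / 7.9
X = 0.1013


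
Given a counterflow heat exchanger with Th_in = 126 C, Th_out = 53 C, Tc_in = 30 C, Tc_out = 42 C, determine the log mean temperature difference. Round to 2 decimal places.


dT1 = Th_in - Tc_out = 126 - 42 = 84
dT2 = Th_out - Tc_in = 53 - 30 = 23
LMTD = (dT1 - dT2) / ln(dT1/dT2)
LMTD = (84 - 23) / ln(84/23)
LMTD = 47.09 K


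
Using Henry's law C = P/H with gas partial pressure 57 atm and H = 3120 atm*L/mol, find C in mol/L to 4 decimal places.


C = P / H
C = 57 / 3120
C = 0.0183 mol/L


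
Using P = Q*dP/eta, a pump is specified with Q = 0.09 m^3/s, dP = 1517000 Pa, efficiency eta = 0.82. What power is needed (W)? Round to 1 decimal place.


P = Q * dP / eta
P = 0.09 * 1517000 / 0.82
P = 136530.0 / 0.82
P = 166500.0 W


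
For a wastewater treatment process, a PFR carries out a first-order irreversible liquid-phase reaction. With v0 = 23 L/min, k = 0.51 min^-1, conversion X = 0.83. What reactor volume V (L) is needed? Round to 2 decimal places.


V = (v0/k) * ln(1/(1-X))
V = (23/0.51) * ln(1/(1-0.83))
V = 45.098039 * ln(5.882353)
V = 45.098039 * 1.771957
V = 79.91 L


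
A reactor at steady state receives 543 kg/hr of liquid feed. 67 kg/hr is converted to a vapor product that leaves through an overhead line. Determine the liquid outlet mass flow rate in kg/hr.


Steady-state mass balance on the main outlet: F_out = F_in - F_removed
F_out = 543 - 67
F_out = 476 kg/hr


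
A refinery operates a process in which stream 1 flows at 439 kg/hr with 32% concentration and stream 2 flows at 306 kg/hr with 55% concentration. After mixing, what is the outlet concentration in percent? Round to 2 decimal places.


Mass balance on solute: F1*x1 + F2*x2 = F3*x3
F3 = F1 + F2 = 439 + 306 = 745 kg/hr
x3 = (F1*x1 + F2*x2)/F3
x3 = (439*0.32 + 306*0.55) / 745
x3 = 41.45%


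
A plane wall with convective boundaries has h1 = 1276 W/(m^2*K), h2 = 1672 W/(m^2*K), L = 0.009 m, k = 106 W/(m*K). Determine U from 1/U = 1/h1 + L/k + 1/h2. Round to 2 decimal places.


1/U = 1/h1 + L/k + 1/h2
1/U = 1/1276 + 0.009/106 + 1/1672
1/U = 0.0007836991 + 8.49057e-05 + 0.0005980861
1/U = 0.0014666909
U = 681.81 W/(m^2*K)


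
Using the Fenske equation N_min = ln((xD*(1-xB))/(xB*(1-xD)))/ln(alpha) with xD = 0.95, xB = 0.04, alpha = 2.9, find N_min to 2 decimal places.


N_min = ln((xD*(1-xB))/(xB*(1-xD))) / ln(alpha)
Numerator inside ln: 0.912 / 0.002 = 456.0
ln(456.0) = 6.122493
ln(alpha) = ln(2.9) = 1.064711
N_min = 6.122493 / 1.064711 = 5.75


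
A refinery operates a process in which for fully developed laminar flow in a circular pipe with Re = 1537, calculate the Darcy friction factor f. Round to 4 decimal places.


f = 64 / Re
f = 64 / 1537
f = 0.0416


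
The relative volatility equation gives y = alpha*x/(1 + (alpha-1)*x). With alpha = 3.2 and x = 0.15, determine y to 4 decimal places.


y = alpha*x / (1 + (alpha-1)*x)
y = 3.2*0.15 / (1 + (3.2-1)*0.15)
y = 0.48 / (1 + 0.33)
y = 0.48 / 1.33
y = 0.3609


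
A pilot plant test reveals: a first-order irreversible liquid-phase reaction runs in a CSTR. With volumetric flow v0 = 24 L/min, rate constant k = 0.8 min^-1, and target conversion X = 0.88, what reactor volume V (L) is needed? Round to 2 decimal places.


V = v0 * X / (k * (1 - X))
V = 24 * 0.88 / (0.8 * (1 - 0.88))
V = 21.12 / (0.8 * 0.12)
V = 21.12 / 0.096
V = 220.00 L


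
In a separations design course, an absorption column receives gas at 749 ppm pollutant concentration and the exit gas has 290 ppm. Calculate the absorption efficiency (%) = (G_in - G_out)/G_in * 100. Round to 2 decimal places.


Efficiency = (G_in - G_out) / G_in * 100%
Efficiency = (749 - 290) / 749 * 100
Efficiency = 459 / 749 * 100
Efficiency = 61.28%


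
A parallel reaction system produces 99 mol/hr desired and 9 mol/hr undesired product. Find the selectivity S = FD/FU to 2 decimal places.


S = desired product rate / undesired product rate
S = 99 / 9
S = 11.00


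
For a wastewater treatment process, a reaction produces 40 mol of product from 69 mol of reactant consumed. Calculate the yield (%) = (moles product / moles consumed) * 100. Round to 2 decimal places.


Yield = (moles product / moles consumed) * 100%
Yield = (40 / 69) * 100
Yield = 0.5797 * 100
Yield = 57.97%


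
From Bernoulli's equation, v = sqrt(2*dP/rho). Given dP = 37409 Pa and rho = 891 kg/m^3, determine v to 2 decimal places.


v = sqrt(2*dP/rho)
v = sqrt(2*37409/891)
v = sqrt(83.970819)
v = 9.16 m/s


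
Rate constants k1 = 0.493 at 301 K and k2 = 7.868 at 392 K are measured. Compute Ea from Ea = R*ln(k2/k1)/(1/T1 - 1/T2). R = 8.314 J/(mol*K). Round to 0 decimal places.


Ea = R * ln(k2/k1) / (1/T1 - 1/T2)
ln(k2/k1) = ln(7.868/0.493) = 2.77005
1/T1 - 1/T2 = 1/301 - 1/392 = 0.000771238728
Ea = 8.314 * 2.77005 / 0.000771238728
Ea = 29861 J/mol


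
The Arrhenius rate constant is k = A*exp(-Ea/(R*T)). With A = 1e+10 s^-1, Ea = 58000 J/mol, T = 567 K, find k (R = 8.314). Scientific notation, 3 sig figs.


k = A * exp(-Ea/(R*T))
k = 1e+10 * exp(-58000 / (8.314 * 567))
k = 1e+10 * exp(-12.303677)
k = 4.54e+04


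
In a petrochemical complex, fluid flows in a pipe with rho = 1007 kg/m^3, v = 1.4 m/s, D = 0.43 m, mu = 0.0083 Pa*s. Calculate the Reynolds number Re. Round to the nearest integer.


Re = rho * v * D / mu
Re = 1007 * 1.4 * 0.43 / 0.0083
Re = 606.214 / 0.0083
Re = 73038


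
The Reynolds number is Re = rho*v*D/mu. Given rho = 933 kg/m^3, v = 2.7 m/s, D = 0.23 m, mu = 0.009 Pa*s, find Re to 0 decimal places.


Re = rho * v * D / mu
Re = 933 * 2.7 * 0.23 / 0.009
Re = 579.393 / 0.009
Re = 64377


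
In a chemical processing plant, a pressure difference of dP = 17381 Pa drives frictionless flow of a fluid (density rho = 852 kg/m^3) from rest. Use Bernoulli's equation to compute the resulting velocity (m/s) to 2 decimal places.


v = sqrt(2*dP/rho)
v = sqrt(2*17381/852)
v = sqrt(40.800469)
v = 6.39 m/s


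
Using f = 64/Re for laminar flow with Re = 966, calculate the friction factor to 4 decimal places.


f = 64 / Re
f = 64 / 966
f = 0.0663


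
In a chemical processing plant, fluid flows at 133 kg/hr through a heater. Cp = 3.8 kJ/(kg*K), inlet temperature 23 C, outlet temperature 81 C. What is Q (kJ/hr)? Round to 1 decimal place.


Q = m_dot * Cp * (T2 - T1)
Q = 133 * 3.8 * (81 - 23)
Q = 133 * 3.8 * 58
Q = 29313.2 kJ/hr


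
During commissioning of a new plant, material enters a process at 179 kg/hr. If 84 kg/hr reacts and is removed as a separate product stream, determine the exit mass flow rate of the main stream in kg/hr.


Steady-state mass balance on the main outlet: F_out = F_in - F_removed
F_out = 179 - 84
F_out = 95 kg/hr


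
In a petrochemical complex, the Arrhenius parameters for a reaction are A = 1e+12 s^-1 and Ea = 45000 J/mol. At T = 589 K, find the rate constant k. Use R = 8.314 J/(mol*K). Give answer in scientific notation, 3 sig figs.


k = A * exp(-Ea/(R*T))
k = 1e+12 * exp(-45000 / (8.314 * 589))
k = 1e+12 * exp(-9.189401)
k = 1.02e+08


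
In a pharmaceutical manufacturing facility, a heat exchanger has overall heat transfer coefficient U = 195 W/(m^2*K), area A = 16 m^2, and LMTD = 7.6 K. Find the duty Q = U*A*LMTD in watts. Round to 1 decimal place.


Q = U * A * LMTD
Q = 195 * 16 * 7.6
Q = 23712.0 W


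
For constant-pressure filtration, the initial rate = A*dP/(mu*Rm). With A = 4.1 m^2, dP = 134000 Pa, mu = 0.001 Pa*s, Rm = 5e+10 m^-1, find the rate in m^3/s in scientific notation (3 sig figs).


rate = A * dP / (mu * Rm)
rate = 4.1 * 134000 / (0.001 * 5e+10)
rate = 549400.0 / 5.000e+07
rate = 1.10e-02 m^3/s


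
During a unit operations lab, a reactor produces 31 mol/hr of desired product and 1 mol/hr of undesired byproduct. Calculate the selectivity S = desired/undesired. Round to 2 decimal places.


S = desired product rate / undesired product rate
S = 31 / 1
S = 31.00


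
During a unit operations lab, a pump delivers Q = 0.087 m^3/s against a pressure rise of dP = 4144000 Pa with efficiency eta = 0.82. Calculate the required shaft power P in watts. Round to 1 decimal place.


P = Q * dP / eta
P = 0.087 * 4144000 / 0.82
P = 360528.0 / 0.82
P = 439668.3 W


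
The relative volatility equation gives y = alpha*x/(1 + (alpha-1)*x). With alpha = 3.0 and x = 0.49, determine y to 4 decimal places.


y = alpha*x / (1 + (alpha-1)*x)
y = 3.0*0.49 / (1 + (3.0-1)*0.49)
y = 1.47 / (1 + 0.98)
y = 1.47 / 1.98
y = 0.7424


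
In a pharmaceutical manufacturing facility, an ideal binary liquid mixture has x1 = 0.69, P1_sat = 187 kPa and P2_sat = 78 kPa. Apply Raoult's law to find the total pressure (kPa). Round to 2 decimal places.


P = x1*P1_sat + x2*P2_sat
x2 = 1 - x1 = 1 - 0.69 = 0.31
P = 0.69*187 + 0.31*78
P = 129.03 + 24.18
P = 153.21 kPa


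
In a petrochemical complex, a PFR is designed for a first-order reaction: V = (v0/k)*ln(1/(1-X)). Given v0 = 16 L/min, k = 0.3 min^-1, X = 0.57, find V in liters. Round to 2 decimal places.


V = (v0/k) * ln(1/(1-X))
V = (16/0.3) * ln(1/(1-0.57))
V = 53.333333 * ln(2.325581)
V = 53.333333 * 0.84397
V = 45.01 L


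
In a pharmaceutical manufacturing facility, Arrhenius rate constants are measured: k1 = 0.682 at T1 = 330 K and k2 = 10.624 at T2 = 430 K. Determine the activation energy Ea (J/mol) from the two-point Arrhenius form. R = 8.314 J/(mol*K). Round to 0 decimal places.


Ea = R * ln(k2/k1) / (1/T1 - 1/T2)
ln(k2/k1) = ln(10.624/0.682) = 2.7458412
1/T1 - 1/T2 = 1/330 - 1/430 = 0.000704721635
Ea = 8.314 * 2.7458412 / 0.000704721635
Ea = 32394 J/mol


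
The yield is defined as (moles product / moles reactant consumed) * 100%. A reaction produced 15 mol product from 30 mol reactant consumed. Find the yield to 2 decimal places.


Yield = (moles product / moles consumed) * 100%
Yield = (15 / 30) * 100
Yield = 0.5 * 100
Yield = 50.00%


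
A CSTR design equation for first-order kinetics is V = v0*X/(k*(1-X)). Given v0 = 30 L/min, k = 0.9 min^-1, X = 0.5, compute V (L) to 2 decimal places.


V = v0 * X / (k * (1 - X))
V = 30 * 0.5 / (0.9 * (1 - 0.5))
V = 15.0 / (0.9 * 0.5)
V = 15.0 / 0.45
V = 33.33 L


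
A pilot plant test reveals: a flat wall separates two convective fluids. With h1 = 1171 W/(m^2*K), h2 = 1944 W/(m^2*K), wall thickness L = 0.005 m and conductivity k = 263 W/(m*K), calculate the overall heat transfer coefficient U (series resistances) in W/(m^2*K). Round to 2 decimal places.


1/U = 1/h1 + L/k + 1/h2
1/U = 1/1171 + 0.005/263 + 1/1944
1/U = 0.000853971 + 1.90114e-05 + 0.0005144033
1/U = 0.0013873857
U = 720.78 W/(m^2*K)


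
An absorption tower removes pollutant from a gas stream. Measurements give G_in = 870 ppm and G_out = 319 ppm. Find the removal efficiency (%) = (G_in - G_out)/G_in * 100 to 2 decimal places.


Efficiency = (G_in - G_out) / G_in * 100%
Efficiency = (870 - 319) / 870 * 100
Efficiency = 551 / 870 * 100
Efficiency = 63.33%


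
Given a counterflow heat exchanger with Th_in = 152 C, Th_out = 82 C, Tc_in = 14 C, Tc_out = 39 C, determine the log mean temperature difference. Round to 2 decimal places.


dT1 = Th_in - Tc_out = 152 - 39 = 113
dT2 = Th_out - Tc_in = 82 - 14 = 68
LMTD = (dT1 - dT2) / ln(dT1/dT2)
LMTD = (113 - 68) / ln(113/68)
LMTD = 88.60 K


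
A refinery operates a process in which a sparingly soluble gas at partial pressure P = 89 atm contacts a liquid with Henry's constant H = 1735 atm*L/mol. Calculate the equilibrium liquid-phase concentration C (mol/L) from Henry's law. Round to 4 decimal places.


C = P / H
C = 89 / 1735
C = 0.0513 mol/L


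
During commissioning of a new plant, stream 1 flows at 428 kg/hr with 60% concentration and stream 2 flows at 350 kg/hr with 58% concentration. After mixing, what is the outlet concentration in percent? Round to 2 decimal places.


Mass balance on solute: F1*x1 + F2*x2 = F3*x3
F3 = F1 + F2 = 428 + 350 = 778 kg/hr
x3 = (F1*x1 + F2*x2)/F3
x3 = (428*0.6 + 350*0.58) / 778
x3 = 59.10%


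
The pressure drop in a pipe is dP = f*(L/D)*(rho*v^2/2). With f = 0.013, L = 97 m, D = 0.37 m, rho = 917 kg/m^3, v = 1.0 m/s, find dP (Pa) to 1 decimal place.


dP = f * (L/D) * (rho*v^2/2)
dP = 0.013 * (97/0.37) * (917*1.0^2/2)
L/D = 262.16216216
rho*v^2/2 = 917*1.0/2 = 458.5
dP = 0.013 * 262.16216216 * 458.5
dP = 1562.6 Pa


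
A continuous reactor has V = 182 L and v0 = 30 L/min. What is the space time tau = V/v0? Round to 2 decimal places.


tau = V / v0
tau = 182 / 30
tau = 6.07 min


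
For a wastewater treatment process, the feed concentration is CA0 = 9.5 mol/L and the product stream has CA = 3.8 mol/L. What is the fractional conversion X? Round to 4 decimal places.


X = (CA0 - CA) / CA0
X = (9.5 - 3.8) / 9.5
X = 5.7 / 9.5
X = 0.6000


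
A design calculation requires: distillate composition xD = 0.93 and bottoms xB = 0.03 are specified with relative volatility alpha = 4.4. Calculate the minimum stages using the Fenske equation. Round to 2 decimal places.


N_min = ln((xD*(1-xB))/(xB*(1-xD))) / ln(alpha)
Numerator inside ln: 0.9021 / 0.0021 = 429.571429
ln(429.571429) = 6.062788
ln(alpha) = ln(4.4) = 1.481605
N_min = 6.062788 / 1.481605 = 4.09


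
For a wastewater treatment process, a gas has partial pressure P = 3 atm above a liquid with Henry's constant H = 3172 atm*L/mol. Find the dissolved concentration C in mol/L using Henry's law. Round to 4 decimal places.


C = P / H
C = 3 / 3172
C = 0.0009 mol/L


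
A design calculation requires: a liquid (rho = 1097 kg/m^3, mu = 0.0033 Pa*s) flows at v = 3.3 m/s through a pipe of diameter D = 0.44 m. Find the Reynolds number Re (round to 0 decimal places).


Re = rho * v * D / mu
Re = 1097 * 3.3 * 0.44 / 0.0033
Re = 1592.844 / 0.0033
Re = 482680


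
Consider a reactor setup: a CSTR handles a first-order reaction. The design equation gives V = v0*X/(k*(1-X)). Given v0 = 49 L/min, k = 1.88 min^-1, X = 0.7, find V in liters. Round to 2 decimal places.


V = v0 * X / (k * (1 - X))
V = 49 * 0.7 / (1.88 * (1 - 0.7))
V = 34.3 / (1.88 * 0.3)
V = 34.3 / 0.564
V = 60.82 L


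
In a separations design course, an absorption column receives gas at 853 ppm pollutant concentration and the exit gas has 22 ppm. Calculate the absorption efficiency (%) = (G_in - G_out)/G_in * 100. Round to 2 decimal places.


Efficiency = (G_in - G_out) / G_in * 100%
Efficiency = (853 - 22) / 853 * 100
Efficiency = 831 / 853 * 100
Efficiency = 97.42%


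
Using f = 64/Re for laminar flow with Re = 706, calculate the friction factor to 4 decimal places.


f = 64 / Re
f = 64 / 706
f = 0.0907


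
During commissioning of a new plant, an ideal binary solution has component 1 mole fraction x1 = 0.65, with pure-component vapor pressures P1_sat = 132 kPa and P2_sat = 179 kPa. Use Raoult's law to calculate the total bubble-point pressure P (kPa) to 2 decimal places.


P = x1*P1_sat + x2*P2_sat
x2 = 1 - x1 = 1 - 0.65 = 0.35
P = 0.65*132 + 0.35*179
P = 85.8 + 62.65
P = 148.45 kPa


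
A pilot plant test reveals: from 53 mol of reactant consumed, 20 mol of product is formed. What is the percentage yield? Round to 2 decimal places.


Yield = (moles product / moles consumed) * 100%
Yield = (20 / 53) * 100
Yield = 0.3774 * 100
Yield = 37.74%


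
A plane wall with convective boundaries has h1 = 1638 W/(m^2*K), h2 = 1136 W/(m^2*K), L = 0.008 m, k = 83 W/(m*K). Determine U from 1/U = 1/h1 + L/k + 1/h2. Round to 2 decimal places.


1/U = 1/h1 + L/k + 1/h2
1/U = 1/1638 + 0.008/83 + 1/1136
1/U = 0.0006105006 + 9.63855e-05 + 0.0008802817
1/U = 0.0015871678
U = 630.05 W/(m^2*K)


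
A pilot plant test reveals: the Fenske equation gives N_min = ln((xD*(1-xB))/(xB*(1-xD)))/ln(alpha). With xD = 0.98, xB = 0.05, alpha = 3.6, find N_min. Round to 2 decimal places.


N_min = ln((xD*(1-xB))/(xB*(1-xD))) / ln(alpha)
Numerator inside ln: 0.931 / 0.001 = 931.0
ln(931.0) = 6.836259
ln(alpha) = ln(3.6) = 1.280934
N_min = 6.836259 / 1.280934 = 5.34


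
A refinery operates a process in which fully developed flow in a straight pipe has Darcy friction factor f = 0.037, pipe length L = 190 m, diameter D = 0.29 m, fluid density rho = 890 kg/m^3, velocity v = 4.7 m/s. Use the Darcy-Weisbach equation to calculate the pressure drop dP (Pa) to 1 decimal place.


dP = f * (L/D) * (rho*v^2/2)
dP = 0.037 * (190/0.29) * (890*4.7^2/2)
L/D = 655.17241379
rho*v^2/2 = 890*22.09/2 = 9830.05
dP = 0.037 * 655.17241379 * 9830.05
dP = 238294.0 Pa


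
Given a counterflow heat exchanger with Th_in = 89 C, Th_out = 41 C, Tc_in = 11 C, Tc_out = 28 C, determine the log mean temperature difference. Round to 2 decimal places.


dT1 = Th_in - Tc_out = 89 - 28 = 61
dT2 = Th_out - Tc_in = 41 - 11 = 30
LMTD = (dT1 - dT2) / ln(dT1/dT2)
LMTD = (61 - 30) / ln(61/30)
LMTD = 43.68 K


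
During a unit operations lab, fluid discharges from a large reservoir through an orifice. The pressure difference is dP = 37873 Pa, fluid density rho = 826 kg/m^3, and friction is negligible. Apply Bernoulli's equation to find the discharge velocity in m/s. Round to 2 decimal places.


v = sqrt(2*dP/rho)
v = sqrt(2*37873/826)
v = sqrt(91.702179)
v = 9.58 m/s


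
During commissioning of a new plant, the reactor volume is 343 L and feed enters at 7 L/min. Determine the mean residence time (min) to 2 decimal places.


tau = V / v0
tau = 343 / 7
tau = 49.00 min


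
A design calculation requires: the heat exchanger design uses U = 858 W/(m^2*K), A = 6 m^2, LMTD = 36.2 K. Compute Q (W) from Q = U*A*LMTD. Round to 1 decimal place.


Q = U * A * LMTD
Q = 858 * 6 * 36.2
Q = 186357.6 W


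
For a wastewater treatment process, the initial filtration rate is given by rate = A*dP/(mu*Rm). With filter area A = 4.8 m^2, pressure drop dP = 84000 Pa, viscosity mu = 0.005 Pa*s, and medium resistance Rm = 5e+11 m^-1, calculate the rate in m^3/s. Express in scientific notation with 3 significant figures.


rate = A * dP / (mu * Rm)
rate = 4.8 * 84000 / (0.005 * 5e+11)
rate = 403200.0 / 2.500e+09
rate = 1.61e-04 m^3/s


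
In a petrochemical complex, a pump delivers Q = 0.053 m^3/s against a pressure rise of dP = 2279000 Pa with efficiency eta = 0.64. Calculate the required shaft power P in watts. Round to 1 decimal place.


P = Q * dP / eta
P = 0.053 * 2279000 / 0.64
P = 120787.0 / 0.64
P = 188729.7 W


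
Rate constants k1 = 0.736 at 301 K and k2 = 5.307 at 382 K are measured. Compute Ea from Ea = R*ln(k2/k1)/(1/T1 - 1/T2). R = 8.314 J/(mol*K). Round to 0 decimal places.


Ea = R * ln(k2/k1) / (1/T1 - 1/T2)
ln(k2/k1) = ln(5.307/0.736) = 1.9755519
1/T1 - 1/T2 = 1/301 - 1/382 = 0.000704458089
Ea = 8.314 * 1.9755519 / 0.000704458089
Ea = 23315 J/mol


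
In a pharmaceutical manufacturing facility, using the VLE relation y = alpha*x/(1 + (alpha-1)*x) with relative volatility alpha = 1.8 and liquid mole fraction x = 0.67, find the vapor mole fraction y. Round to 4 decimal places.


y = alpha*x / (1 + (alpha-1)*x)
y = 1.8*0.67 / (1 + (1.8-1)*0.67)
y = 1.206 / (1 + 0.536)
y = 1.206 / 1.536
y = 0.7852


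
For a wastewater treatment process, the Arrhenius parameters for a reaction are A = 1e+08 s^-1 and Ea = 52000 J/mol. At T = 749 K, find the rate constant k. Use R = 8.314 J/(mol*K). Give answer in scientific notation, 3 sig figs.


k = A * exp(-Ea/(R*T))
k = 1e+08 * exp(-52000 / (8.314 * 749))
k = 1e+08 * exp(-8.350481)
k = 2.36e+04


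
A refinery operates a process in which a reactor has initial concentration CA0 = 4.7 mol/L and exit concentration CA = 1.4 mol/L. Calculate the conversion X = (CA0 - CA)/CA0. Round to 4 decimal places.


X = (CA0 - CA) / CA0
X = (4.7 - 1.4) / 4.7
X = 3.3 / 4.7
X = 0.7021


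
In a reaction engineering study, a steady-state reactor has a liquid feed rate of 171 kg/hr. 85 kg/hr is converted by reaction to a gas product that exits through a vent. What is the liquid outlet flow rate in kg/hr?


Steady-state mass balance on the main outlet: F_out = F_in - F_removed
F_out = 171 - 85
F_out = 86 kg/hr


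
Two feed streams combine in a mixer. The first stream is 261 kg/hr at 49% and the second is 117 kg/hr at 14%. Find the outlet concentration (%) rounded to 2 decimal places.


Mass balance on solute: F1*x1 + F2*x2 = F3*x3
F3 = F1 + F2 = 261 + 117 = 378 kg/hr
x3 = (F1*x1 + F2*x2)/F3
x3 = (261*0.49 + 117*0.14) / 378
x3 = 38.17%


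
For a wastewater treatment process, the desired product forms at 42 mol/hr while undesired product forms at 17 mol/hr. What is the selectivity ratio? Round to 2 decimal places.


S = desired product rate / undesired product rate
S = 42 / 17
S = 2.47


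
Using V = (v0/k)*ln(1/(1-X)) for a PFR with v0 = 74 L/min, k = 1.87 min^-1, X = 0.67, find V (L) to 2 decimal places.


V = (v0/k) * ln(1/(1-X))
V = (74/1.87) * ln(1/(1-0.67))
V = 39.572193 * ln(3.030303)
V = 39.572193 * 1.108663
V = 43.87 L


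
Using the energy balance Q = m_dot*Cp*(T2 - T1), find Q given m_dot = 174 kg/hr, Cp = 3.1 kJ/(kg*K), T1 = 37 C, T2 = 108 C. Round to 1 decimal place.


Q = m_dot * Cp * (T2 - T1)
Q = 174 * 3.1 * (108 - 37)
Q = 174 * 3.1 * 71
Q = 38297.4 kJ/hr


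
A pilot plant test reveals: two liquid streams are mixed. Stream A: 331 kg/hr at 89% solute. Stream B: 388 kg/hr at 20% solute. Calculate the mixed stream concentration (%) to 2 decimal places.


Mass balance on solute: F1*x1 + F2*x2 = F3*x3
F3 = F1 + F2 = 331 + 388 = 719 kg/hr
x3 = (F1*x1 + F2*x2)/F3
x3 = (331*0.89 + 388*0.2) / 719
x3 = 51.76%


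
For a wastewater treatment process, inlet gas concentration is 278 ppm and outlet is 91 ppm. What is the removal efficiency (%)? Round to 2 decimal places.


Efficiency = (G_in - G_out) / G_in * 100%
Efficiency = (278 - 91) / 278 * 100
Efficiency = 187 / 278 * 100
Efficiency = 67.27%


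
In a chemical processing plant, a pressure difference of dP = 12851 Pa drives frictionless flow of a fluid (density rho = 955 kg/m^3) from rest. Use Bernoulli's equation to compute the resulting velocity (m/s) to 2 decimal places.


v = sqrt(2*dP/rho)
v = sqrt(2*12851/955)
v = sqrt(26.913089)
v = 5.19 m/s


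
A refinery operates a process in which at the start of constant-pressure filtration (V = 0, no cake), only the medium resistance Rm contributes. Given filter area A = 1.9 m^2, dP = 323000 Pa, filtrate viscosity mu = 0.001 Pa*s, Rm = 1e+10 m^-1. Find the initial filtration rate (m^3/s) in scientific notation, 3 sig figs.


rate = A * dP / (mu * Rm)
rate = 1.9 * 323000 / (0.001 * 1e+10)
rate = 613700.0 / 1.000e+07
rate = 6.14e-02 m^3/s


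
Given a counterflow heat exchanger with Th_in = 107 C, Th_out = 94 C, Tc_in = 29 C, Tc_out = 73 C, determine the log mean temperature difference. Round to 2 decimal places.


dT1 = Th_in - Tc_out = 107 - 73 = 34
dT2 = Th_out - Tc_in = 94 - 29 = 65
LMTD = (dT1 - dT2) / ln(dT1/dT2)
LMTD = (34 - 65) / ln(34/65)
LMTD = 47.84 K


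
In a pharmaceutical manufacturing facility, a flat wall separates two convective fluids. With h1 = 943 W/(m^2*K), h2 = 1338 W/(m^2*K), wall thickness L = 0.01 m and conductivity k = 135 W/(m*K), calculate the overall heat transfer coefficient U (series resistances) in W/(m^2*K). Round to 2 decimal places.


1/U = 1/h1 + L/k + 1/h2
1/U = 1/943 + 0.01/135 + 1/1338
1/U = 0.0010604454 + 7.40741e-05 + 0.0007473842
1/U = 0.0018819037
U = 531.38 W/(m^2*K)
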